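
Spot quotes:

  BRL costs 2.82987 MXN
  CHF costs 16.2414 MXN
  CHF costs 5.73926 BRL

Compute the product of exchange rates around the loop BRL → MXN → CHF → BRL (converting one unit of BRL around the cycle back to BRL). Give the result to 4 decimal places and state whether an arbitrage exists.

Around BRL → MXN → CHF → BRL: 1 × 2.82987 ÷ 16.2414 × 5.73926 = 0.999998
Product ≈ 1 (deviation 0.000%, within rounding noise).

1.0000 (no arbitrage)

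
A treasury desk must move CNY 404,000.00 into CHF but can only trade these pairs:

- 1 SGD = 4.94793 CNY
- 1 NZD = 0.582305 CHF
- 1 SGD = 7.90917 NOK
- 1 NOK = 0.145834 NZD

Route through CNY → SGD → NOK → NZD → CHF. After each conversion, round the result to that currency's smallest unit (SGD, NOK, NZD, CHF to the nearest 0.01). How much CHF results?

CHF 54,840.08

CNY 404,000.00 ÷ 4.94793 = SGD 81,650.31
SGD 81,650.31 × 7.90917 = NOK 645,786.18
NOK 645,786.18 × 0.145834 = NZD 94,177.58
NZD 94,177.58 × 0.582305 = CHF 54,840.08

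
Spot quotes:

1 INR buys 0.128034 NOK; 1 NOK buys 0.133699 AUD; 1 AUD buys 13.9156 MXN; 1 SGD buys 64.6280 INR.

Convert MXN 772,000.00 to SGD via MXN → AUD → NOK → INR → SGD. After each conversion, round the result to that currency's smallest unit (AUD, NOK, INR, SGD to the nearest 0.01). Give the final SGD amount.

SGD 50,146.57

MXN 772,000.00 ÷ 13.9156 = AUD 55,477.31
AUD 55,477.31 ÷ 0.133699 = NOK 414,941.85
NOK 414,941.85 ÷ 0.128034 = INR 3,240,872.35
INR 3,240,872.35 ÷ 64.6280 = SGD 50,146.57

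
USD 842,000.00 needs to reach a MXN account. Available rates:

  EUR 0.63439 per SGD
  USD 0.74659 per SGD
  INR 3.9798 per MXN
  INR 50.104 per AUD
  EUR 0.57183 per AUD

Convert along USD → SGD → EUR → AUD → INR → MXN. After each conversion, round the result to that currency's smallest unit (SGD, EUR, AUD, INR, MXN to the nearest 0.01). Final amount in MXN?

USD 842,000.00 ÷ 0.74659 = SGD 1,127,794.37
SGD 1,127,794.37 × 0.63439 = EUR 715,461.47
EUR 715,461.47 ÷ 0.57183 = AUD 1,251,178.62
AUD 1,251,178.62 × 50.104 = INR 62,689,053.58
INR 62,689,053.58 ÷ 3.9798 = MXN 15,751,810.04

MXN 15,751,810.04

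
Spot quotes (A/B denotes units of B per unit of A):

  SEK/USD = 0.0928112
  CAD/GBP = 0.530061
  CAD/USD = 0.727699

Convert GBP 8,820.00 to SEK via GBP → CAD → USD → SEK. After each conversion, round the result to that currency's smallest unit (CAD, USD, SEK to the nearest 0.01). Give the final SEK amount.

SEK 130,464.97

GBP 8,820.00 ÷ 0.530061 = CAD 16,639.59
CAD 16,639.59 × 0.727699 = USD 12,108.61
USD 12,108.61 ÷ 0.0928112 = SEK 130,464.97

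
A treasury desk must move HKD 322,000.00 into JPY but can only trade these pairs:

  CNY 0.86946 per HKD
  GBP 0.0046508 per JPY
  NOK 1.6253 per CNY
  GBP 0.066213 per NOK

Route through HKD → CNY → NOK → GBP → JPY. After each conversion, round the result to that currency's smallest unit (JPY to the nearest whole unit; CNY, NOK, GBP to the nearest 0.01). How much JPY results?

JPY 6,478,204

HKD 322,000.00 × 0.86946 = CNY 279,966.12
CNY 279,966.12 × 1.6253 = NOK 455,028.93
NOK 455,028.93 × 0.066213 = GBP 30,128.83
GBP 30,128.83 ÷ 0.0046508 = JPY 6,478,204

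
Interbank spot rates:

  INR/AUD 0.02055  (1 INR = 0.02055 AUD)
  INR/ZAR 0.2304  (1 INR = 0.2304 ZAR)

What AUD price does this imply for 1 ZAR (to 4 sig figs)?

ZAR/AUD = 0.08919

1 ZAR ÷ 0.2304 = 4.34028 INR
4.34028 INR × 0.02055 = 0.0891927 AUD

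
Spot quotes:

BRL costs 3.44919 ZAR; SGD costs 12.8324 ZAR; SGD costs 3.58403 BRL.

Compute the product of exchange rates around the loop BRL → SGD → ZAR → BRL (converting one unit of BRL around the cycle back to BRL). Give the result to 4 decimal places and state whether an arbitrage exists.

Around BRL → SGD → ZAR → BRL: 1 ÷ 3.58403 × 12.8324 ÷ 3.44919 = 1.038052
Product > 1; profitable direction is BRL → SGD → ZAR → BRL.

1.0381 (arbitrage exists)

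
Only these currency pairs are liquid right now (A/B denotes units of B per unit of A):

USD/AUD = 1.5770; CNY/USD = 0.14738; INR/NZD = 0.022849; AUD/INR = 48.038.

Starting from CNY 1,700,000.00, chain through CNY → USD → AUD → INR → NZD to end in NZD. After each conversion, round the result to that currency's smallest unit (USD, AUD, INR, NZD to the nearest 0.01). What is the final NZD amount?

CNY 1,700,000.00 × 0.14738 = USD 250,546.00
USD 250,546.00 × 1.5770 = AUD 395,111.04
AUD 395,111.04 × 48.038 = INR 18,980,344.14
INR 18,980,344.14 × 0.022849 = NZD 433,681.88

NZD 433,681.88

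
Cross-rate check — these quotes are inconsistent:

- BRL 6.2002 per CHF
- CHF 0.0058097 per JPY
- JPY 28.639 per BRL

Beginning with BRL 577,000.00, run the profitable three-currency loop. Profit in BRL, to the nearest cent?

Profit: BRL 18,241.32

Profitable loop is BRL → JPY → CHF → BRL:
BRL 577,000.00 × 28.639 = JPY 16,524,703
JPY 16,524,703 × 0.0058097 = CHF 96,003.57
CHF 96,003.57 × 6.2002 = BRL 595,241.32
Profit = BRL 595,241.32 − BRL 577,000.00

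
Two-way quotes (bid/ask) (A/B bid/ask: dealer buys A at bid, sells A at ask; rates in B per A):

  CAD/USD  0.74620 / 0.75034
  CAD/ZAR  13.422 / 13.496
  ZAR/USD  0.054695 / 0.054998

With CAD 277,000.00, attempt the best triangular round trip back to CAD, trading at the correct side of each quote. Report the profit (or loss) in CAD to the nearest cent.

Net profit: CAD 1,472.97

Best loop CAD → USD → ZAR → CAD:
CAD 277,000.00 × 0.74620 (sell CAD at bid) = USD 206,697.40
USD 206,697.40 ÷ 0.054998 (buy ZAR at ask) = ZAR 3,758,271.21
ZAR 3,758,271.21 ÷ 13.496 (buy CAD at ask) = CAD 278,472.97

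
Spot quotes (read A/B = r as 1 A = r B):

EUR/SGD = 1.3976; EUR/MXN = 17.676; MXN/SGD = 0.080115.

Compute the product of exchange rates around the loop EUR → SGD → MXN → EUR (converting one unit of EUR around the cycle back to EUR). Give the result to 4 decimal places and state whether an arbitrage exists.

0.9869 (arbitrage exists)

Around EUR → SGD → MXN → EUR: 1 × 1.3976 ÷ 0.080115 ÷ 17.676 = 0.986927
Product < 1; profitable direction is EUR → MXN → SGD → EUR.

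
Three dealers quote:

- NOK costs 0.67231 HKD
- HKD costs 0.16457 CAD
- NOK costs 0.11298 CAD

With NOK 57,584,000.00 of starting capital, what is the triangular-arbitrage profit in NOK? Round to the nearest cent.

Profitable loop is NOK → CAD → HKD → NOK:
NOK 57,584,000.00 × 0.11298 = CAD 6,505,840.32
CAD 6,505,840.32 ÷ 0.16457 = HKD 39,532,359.00
HKD 39,532,359.00 ÷ 0.67231 = NOK 58,800,789.81
Profit = NOK 58,800,789.81 − NOK 57,584,000.00

Profit: NOK 1,216,789.81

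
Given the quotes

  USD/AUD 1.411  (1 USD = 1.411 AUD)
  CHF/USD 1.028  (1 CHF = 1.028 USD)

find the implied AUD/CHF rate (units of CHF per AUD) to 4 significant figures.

1 AUD ÷ 1.411 = 0.708717 USD
0.708717 USD ÷ 1.028 = 0.689414 CHF

AUD/CHF = 0.6894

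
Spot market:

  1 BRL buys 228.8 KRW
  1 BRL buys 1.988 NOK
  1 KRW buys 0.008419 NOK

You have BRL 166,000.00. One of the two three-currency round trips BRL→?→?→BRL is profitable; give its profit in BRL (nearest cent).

Profit: BRL 5,319.95

Profitable loop is BRL → NOK → KRW → BRL:
BRL 166,000.00 × 1.988 = NOK 330,008.00
NOK 330,008.00 ÷ 0.008419 = KRW 39,198,005
KRW 39,198,005 ÷ 228.8 = BRL 171,319.95
Profit = BRL 171,319.95 − BRL 166,000.00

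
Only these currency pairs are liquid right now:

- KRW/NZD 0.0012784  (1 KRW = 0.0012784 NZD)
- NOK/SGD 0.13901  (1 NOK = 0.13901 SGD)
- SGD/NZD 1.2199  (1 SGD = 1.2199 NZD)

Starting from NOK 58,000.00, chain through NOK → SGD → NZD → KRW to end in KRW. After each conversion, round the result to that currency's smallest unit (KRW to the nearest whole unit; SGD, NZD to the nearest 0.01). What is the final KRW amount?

KRW 7,693,633

NOK 58,000.00 × 0.13901 = SGD 8,062.58
SGD 8,062.58 × 1.2199 = NZD 9,835.54
NZD 9,835.54 ÷ 0.0012784 = KRW 7,693,633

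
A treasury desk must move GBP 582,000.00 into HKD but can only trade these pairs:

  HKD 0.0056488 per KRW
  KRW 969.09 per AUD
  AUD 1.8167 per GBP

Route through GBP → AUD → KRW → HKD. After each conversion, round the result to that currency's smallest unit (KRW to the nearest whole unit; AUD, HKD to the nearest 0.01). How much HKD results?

GBP 582,000.00 × 1.8167 = AUD 1,057,319.40
AUD 1,057,319.40 × 969.09 = KRW 1,024,637,657
KRW 1,024,637,657 × 0.0056488 = HKD 5,787,973.20

HKD 5,787,973.20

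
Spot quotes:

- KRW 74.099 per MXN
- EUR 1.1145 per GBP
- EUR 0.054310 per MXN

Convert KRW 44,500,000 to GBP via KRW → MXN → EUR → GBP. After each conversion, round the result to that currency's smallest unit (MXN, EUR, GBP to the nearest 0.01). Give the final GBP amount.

KRW 44,500,000 ÷ 74.099 = MXN 600,547.92
MXN 600,547.92 × 0.054310 = EUR 32,615.76
EUR 32,615.76 ÷ 1.1145 = GBP 29,264.93

GBP 29,264.93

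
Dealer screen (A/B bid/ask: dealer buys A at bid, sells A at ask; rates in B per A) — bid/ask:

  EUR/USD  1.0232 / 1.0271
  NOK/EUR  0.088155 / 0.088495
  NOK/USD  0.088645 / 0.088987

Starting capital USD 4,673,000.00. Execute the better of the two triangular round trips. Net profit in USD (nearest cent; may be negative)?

Net profit: USD 63,708.91

Best loop USD → NOK → EUR → USD:
USD 4,673,000.00 ÷ 0.088987 (buy NOK at ask) = NOK 52,513,288.46
NOK 52,513,288.46 × 0.088155 (sell NOK at bid) = EUR 4,629,308.94
EUR 4,629,308.94 × 1.0232 (sell EUR at bid) = USD 4,736,708.91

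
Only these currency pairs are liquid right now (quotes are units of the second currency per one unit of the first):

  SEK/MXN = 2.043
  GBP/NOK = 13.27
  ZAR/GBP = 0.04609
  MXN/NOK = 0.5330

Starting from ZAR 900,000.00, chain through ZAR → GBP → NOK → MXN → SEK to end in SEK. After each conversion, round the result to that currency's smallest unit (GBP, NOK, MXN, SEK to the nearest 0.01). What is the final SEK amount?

ZAR 900,000.00 × 0.04609 = GBP 41,481.00
GBP 41,481.00 × 13.27 = NOK 550,452.87
NOK 550,452.87 ÷ 0.5330 = MXN 1,032,744.60
MXN 1,032,744.60 ÷ 2.043 = SEK 505,503.96

SEK 505,503.96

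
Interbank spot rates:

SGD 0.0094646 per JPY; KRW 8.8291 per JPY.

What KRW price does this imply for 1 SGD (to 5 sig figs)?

SGD/KRW = 932.86

1 SGD ÷ 0.0094646 = 105.657 JPY
105.657 JPY × 8.8291 = 932.855 KRW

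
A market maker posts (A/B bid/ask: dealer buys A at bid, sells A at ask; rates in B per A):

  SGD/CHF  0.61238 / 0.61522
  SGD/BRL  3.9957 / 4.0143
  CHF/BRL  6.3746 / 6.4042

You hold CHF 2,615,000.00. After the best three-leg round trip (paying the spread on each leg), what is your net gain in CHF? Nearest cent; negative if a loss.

Best loop CHF → SGD → BRL → CHF:
CHF 2,615,000.00 ÷ 0.61522 (buy SGD at ask) = SGD 4,250,512.01
SGD 4,250,512.01 × 3.9957 (sell SGD at bid) = BRL 16,983,770.85
BRL 16,983,770.85 ÷ 6.4042 (buy CHF at ask) = CHF 2,651,973.84

Net profit: CHF 36,973.84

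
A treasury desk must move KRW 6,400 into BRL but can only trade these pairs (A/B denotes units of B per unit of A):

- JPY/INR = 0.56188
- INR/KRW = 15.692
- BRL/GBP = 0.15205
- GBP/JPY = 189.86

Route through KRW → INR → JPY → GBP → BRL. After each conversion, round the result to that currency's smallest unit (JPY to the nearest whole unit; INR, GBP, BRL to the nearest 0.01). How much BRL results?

KRW 6,400 ÷ 15.692 = INR 407.85
INR 407.85 ÷ 0.56188 = JPY 726
JPY 726 ÷ 189.86 = GBP 3.82
GBP 3.82 ÷ 0.15205 = BRL 25.12

BRL 25.12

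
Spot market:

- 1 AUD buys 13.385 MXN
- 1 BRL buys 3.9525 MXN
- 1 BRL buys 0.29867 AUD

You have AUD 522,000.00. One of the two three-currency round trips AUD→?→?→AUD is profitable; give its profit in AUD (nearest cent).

Profitable loop is AUD → MXN → BRL → AUD:
AUD 522,000.00 × 13.385 = MXN 6,986,970.00
MXN 6,986,970.00 ÷ 3.9525 = BRL 1,767,734.35
BRL 1,767,734.35 × 0.29867 = AUD 527,969.22
Profit = AUD 527,969.22 − AUD 522,000.00

Profit: AUD 5,969.22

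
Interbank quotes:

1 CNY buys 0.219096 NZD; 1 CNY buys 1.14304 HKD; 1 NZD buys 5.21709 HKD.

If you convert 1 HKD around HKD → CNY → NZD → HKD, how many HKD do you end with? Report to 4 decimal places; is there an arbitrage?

1.0000 (no arbitrage)

Around HKD → CNY → NZD → HKD: 1 ÷ 1.14304 × 0.219096 × 5.21709 = 1.000003
Product ≈ 1 (deviation 0.000%, within rounding noise).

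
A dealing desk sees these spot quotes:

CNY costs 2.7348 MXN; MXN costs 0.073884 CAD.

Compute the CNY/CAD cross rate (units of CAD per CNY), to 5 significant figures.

1 CNY × 2.7348 = 2.7348 MXN
2.7348 MXN × 0.073884 = 0.202058 CAD

CNY/CAD = 0.20206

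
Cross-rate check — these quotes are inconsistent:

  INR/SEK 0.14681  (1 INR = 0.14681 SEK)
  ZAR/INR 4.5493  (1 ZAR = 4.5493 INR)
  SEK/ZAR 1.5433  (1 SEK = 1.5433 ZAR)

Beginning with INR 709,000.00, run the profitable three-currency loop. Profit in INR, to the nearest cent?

Profitable loop is INR → SEK → ZAR → INR:
INR 709,000.00 × 0.14681 = SEK 104,088.29
SEK 104,088.29 × 1.5433 = ZAR 160,639.46
ZAR 160,639.46 × 4.5493 = INR 730,797.09
Profit = INR 730,797.09 − INR 709,000.00

Profit: INR 21,797.09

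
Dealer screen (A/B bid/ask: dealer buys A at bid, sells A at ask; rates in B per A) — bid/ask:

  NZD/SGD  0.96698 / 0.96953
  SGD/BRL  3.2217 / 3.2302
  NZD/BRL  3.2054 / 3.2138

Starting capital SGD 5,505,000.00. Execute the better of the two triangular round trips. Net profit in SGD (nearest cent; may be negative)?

Net profit: SGD 129,415.77

Best loop SGD → NZD → BRL → SGD:
SGD 5,505,000.00 ÷ 0.96953 (buy NZD at ask) = NZD 5,678,008.93
NZD 5,678,008.93 × 3.2054 (sell NZD at bid) = BRL 18,200,289.83
BRL 18,200,289.83 ÷ 3.2302 (buy SGD at ask) = SGD 5,634,415.77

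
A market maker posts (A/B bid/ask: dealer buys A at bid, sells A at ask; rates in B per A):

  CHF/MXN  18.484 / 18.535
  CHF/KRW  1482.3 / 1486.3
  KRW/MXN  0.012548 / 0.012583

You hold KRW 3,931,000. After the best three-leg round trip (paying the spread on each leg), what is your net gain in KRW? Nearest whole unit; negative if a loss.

Best loop KRW → MXN → CHF → KRW:
KRW 3,931,000 × 0.012548 (sell KRW at bid) = MXN 49,326.19
MXN 49,326.19 ÷ 18.535 (buy CHF at ask) = CHF 2,661.25
CHF 2,661.25 × 1482.3 (sell CHF at bid) = KRW 3,944,764

Net profit: KRW 13,764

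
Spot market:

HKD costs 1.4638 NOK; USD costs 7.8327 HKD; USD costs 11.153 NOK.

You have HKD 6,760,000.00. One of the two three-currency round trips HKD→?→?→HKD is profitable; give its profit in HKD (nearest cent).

Profit: HKD 189,414.72

Profitable loop is HKD → NOK → USD → HKD:
HKD 6,760,000.00 × 1.4638 = NOK 9,895,288.00
NOK 9,895,288.00 ÷ 11.153 = USD 887,231.06
USD 887,231.06 × 7.8327 = HKD 6,949,414.72
Profit = HKD 6,949,414.72 − HKD 6,760,000.00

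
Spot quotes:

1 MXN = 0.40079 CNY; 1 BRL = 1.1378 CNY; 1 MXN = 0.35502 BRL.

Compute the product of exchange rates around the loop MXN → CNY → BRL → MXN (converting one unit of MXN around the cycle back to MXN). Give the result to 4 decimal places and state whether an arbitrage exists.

Around MXN → CNY → BRL → MXN: 1 × 0.40079 ÷ 1.1378 ÷ 0.35502 = 0.992197
Product < 1; profitable direction is MXN → BRL → CNY → MXN.

0.9922 (arbitrage exists)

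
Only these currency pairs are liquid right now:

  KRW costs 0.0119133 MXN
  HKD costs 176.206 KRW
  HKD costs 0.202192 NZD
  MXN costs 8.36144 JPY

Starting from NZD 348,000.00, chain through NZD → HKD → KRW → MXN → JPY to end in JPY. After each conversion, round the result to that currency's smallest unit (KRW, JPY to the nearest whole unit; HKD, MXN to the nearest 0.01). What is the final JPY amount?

NZD 348,000.00 ÷ 0.202192 = HKD 1,721,136.35
HKD 1,721,136.35 × 176.206 = KRW 303,274,552
KRW 303,274,552 × 0.0119133 = MXN 3,613,000.72
MXN 3,613,000.72 × 8.36144 = JPY 30,209,889

JPY 30,209,889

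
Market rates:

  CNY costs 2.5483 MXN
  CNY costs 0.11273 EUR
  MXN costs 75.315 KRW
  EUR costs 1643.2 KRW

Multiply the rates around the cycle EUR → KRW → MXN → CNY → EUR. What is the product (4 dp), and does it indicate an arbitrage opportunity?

0.9652 (arbitrage exists)

Around EUR → KRW → MXN → CNY → EUR: 1 × 1643.2 ÷ 75.315 ÷ 2.5483 × 0.11273 = 0.965157
Product < 1; profitable direction is EUR → CNY → MXN → KRW → EUR.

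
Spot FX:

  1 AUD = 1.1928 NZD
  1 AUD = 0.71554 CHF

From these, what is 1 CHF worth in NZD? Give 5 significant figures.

CHF/NZD = 1.6670

1 CHF ÷ 0.71554 = 1.39755 AUD
1.39755 AUD × 1.1928 = 1.66699 NZD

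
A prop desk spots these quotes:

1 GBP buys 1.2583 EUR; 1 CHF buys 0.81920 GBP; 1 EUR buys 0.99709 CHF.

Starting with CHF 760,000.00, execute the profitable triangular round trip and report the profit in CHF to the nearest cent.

Profitable loop is CHF → GBP → EUR → CHF:
CHF 760,000.00 × 0.81920 = GBP 622,592.00
GBP 622,592.00 × 1.2583 = EUR 783,407.51
EUR 783,407.51 × 0.99709 = CHF 781,127.80
Profit = CHF 781,127.80 − CHF 760,000.00

Profit: CHF 21,127.80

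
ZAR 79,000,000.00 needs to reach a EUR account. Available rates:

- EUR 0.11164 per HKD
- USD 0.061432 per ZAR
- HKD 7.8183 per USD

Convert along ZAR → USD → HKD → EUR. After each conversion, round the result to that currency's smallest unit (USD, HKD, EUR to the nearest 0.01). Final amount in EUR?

EUR 4,235,980.04

ZAR 79,000,000.00 × 0.061432 = USD 4,853,128.00
USD 4,853,128.00 × 7.8183 = HKD 37,943,210.64
HKD 37,943,210.64 × 0.11164 = EUR 4,235,980.04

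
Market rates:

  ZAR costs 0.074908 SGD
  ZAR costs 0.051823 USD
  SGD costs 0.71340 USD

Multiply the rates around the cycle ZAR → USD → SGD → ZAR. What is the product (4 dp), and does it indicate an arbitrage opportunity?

0.9698 (arbitrage exists)

Around ZAR → USD → SGD → ZAR: 1 × 0.051823 ÷ 0.71340 ÷ 0.074908 = 0.969753
Product < 1; profitable direction is ZAR → SGD → USD → ZAR.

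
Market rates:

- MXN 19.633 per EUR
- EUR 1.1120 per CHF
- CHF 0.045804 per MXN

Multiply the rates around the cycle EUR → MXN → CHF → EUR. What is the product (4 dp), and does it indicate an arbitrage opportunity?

Around EUR → MXN → CHF → EUR: 1 × 19.633 × 0.045804 × 1.1120 = 0.999988
Product ≈ 1 (deviation 0.001%, within rounding noise).

1.0000 (no arbitrage)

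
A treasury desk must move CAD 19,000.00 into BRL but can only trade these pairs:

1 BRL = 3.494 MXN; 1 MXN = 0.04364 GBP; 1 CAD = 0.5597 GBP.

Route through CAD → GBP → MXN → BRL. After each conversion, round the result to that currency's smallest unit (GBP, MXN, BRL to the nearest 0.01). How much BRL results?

CAD 19,000.00 × 0.5597 = GBP 10,634.30
GBP 10,634.30 ÷ 0.04364 = MXN 243,682.40
MXN 243,682.40 ÷ 3.494 = BRL 69,743.10

BRL 69,743.10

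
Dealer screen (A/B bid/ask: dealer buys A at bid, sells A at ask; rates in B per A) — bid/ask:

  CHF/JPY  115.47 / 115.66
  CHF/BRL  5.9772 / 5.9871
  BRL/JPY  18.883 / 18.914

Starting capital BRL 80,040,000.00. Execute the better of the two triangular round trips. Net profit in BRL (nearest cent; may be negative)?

Best loop BRL → CHF → JPY → BRL:
BRL 80,040,000.00 ÷ 5.9871 (buy CHF at ask) = CHF 13,368,742.80
CHF 13,368,742.80 × 115.47 (sell CHF at bid) = JPY 1,543,688,731
JPY 1,543,688,731 ÷ 18.914 (buy BRL at ask) = BRL 81,616,195.98

Net profit: BRL 1,576,195.98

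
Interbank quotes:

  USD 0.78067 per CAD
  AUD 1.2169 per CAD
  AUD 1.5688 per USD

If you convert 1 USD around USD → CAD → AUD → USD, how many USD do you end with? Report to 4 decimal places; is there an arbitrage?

Around USD → CAD → AUD → USD: 1 ÷ 0.78067 × 1.2169 ÷ 1.5688 = 0.993619
Product < 1; profitable direction is USD → AUD → CAD → USD.

0.9936 (arbitrage exists)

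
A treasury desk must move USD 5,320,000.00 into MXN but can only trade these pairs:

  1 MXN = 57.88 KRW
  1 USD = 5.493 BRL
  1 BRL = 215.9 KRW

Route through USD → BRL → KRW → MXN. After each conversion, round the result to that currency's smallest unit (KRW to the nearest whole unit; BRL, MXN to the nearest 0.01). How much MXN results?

MXN 109,004,731.93

USD 5,320,000.00 × 5.493 = BRL 29,222,760.00
BRL 29,222,760.00 × 215.9 = KRW 6,309,193,884
KRW 6,309,193,884 ÷ 57.88 = MXN 109,004,731.93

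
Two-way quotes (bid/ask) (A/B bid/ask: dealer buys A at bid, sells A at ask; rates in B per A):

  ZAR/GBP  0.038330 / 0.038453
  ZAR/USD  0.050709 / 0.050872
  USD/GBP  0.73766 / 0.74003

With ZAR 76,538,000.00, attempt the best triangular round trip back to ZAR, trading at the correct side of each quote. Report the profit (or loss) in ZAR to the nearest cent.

Best loop ZAR → GBP → USD → ZAR:
ZAR 76,538,000.00 × 0.038330 (sell ZAR at bid) = GBP 2,933,701.54
GBP 2,933,701.54 ÷ 0.74003 (buy USD at ask) = USD 3,964,300.83
USD 3,964,300.83 ÷ 0.050872 (buy ZAR at ask) = ZAR 77,926,970.15

Net profit: ZAR 1,388,970.15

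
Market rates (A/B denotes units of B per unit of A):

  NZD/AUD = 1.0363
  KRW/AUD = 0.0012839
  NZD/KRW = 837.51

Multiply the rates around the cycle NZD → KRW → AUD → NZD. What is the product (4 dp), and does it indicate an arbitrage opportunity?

Around NZD → KRW → AUD → NZD: 1 × 837.51 × 0.0012839 ÷ 1.0363 = 1.037614
Product > 1; profitable direction is NZD → KRW → AUD → NZD.

1.0376 (arbitrage exists)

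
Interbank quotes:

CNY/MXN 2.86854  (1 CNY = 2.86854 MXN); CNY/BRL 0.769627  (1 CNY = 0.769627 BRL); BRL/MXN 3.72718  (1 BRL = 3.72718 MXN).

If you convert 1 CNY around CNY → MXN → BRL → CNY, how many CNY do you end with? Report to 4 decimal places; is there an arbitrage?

Around CNY → MXN → BRL → CNY: 1 × 2.86854 ÷ 3.72718 ÷ 0.769627 = 1.000001
Product ≈ 1 (deviation 0.000%, within rounding noise).

1.0000 (no arbitrage)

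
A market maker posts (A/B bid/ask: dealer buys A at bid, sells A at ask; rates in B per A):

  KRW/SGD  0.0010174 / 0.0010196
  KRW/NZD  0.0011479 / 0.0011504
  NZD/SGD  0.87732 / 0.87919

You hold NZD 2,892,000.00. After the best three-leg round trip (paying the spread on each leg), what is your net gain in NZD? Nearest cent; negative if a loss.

Best loop NZD → KRW → SGD → NZD:
NZD 2,892,000.00 ÷ 0.0011504 (buy KRW at ask) = KRW 2,513,908,206
KRW 2,513,908,206 × 0.0010174 (sell KRW at bid) = SGD 2,557,650.21
SGD 2,557,650.21 ÷ 0.87919 (buy NZD at ask) = NZD 2,909,098.38

Net profit: NZD 17,098.38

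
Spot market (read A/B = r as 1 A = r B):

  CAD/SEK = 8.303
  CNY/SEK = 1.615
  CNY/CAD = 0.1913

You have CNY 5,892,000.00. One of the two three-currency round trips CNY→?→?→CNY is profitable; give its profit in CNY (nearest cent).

Profitable loop is CNY → SEK → CAD → CNY:
CNY 5,892,000.00 × 1.615 = SEK 9,515,580.00
SEK 9,515,580.00 ÷ 8.303 = CAD 1,146,041.19
CAD 1,146,041.19 ÷ 0.1913 = CNY 5,990,806.01
Profit = CNY 5,990,806.01 − CNY 5,892,000.00

Profit: CNY 98,806.01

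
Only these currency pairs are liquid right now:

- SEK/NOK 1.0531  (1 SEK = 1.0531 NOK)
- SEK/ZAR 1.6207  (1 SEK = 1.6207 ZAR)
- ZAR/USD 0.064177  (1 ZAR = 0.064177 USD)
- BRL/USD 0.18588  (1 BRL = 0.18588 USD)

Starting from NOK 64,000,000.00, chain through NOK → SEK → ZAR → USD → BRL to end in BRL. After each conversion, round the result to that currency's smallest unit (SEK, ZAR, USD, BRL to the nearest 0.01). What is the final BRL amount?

NOK 64,000,000.00 ÷ 1.0531 = SEK 60,772,956.03
SEK 60,772,956.03 × 1.6207 = ZAR 98,494,729.84
ZAR 98,494,729.84 × 0.064177 = USD 6,321,096.28
USD 6,321,096.28 ÷ 0.18588 = BRL 34,006,328.17

BRL 34,006,328.17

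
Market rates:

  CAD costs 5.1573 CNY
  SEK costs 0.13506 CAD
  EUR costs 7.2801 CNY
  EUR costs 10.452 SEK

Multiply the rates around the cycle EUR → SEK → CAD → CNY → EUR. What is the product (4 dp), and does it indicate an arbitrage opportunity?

1.0000 (no arbitrage)

Around EUR → SEK → CAD → CNY → EUR: 1 × 10.452 × 0.13506 × 5.1573 ÷ 7.2801 = 1.000026
Product ≈ 1 (deviation 0.003%, within rounding noise).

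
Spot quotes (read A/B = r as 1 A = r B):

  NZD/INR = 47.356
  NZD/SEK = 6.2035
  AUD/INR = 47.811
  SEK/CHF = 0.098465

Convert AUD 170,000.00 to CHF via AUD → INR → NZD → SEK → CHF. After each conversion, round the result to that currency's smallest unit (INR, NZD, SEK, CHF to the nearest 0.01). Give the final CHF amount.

CHF 104,838.40

AUD 170,000.00 × 47.811 = INR 8,127,870.00
INR 8,127,870.00 ÷ 47.356 = NZD 171,633.37
NZD 171,633.37 × 6.2035 = SEK 1,064,727.61
SEK 1,064,727.61 × 0.098465 = CHF 104,838.40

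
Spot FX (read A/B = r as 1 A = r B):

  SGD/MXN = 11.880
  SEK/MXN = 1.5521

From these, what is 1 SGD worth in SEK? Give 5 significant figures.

1 SGD × 11.880 = 11.88 MXN
11.88 MXN ÷ 1.5521 = 7.65415 SEK

SGD/SEK = 7.6541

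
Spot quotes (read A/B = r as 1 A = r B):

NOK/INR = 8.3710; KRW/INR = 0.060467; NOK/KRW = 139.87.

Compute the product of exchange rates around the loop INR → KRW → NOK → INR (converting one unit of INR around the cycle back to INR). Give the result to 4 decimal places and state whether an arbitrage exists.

Around INR → KRW → NOK → INR: 1 ÷ 0.060467 ÷ 139.87 × 8.3710 = 0.989770
Product < 1; profitable direction is INR → NOK → KRW → INR.

0.9898 (arbitrage exists)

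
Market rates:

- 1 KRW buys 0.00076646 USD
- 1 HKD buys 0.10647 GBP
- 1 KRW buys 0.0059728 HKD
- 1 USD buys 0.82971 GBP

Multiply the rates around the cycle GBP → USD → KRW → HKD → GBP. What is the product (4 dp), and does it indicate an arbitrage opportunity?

1.0000 (no arbitrage)

Around GBP → USD → KRW → HKD → GBP: 1 ÷ 0.82971 ÷ 0.00076646 × 0.0059728 × 0.10647 = 0.999976
Product ≈ 1 (deviation 0.002%, within rounding noise).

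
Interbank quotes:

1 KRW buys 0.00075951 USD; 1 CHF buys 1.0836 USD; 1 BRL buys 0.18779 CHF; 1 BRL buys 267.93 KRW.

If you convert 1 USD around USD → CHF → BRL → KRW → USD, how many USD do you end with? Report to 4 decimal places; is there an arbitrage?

1.0000 (no arbitrage)

Around USD → CHF → BRL → KRW → USD: 1 ÷ 1.0836 ÷ 0.18779 × 267.93 × 0.00075951 = 1.000031
Product ≈ 1 (deviation 0.003%, within rounding noise).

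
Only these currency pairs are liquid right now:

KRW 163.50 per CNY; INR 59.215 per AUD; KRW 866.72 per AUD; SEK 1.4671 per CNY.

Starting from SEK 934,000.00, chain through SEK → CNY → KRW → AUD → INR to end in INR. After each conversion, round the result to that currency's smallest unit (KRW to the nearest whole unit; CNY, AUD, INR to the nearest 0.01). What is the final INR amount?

INR 7,111,444.37

SEK 934,000.00 ÷ 1.4671 = CNY 636,630.09
CNY 636,630.09 × 163.50 = KRW 104,089,020
KRW 104,089,020 ÷ 866.72 = AUD 120,095.32
AUD 120,095.32 × 59.215 = INR 7,111,444.37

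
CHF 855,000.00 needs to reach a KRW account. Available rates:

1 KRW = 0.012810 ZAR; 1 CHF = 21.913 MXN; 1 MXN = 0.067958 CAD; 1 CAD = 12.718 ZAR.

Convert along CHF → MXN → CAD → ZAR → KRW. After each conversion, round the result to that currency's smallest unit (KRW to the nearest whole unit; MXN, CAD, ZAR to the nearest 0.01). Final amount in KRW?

KRW 1,264,090,688

CHF 855,000.00 × 21.913 = MXN 18,735,615.00
MXN 18,735,615.00 × 0.067958 = CAD 1,273,234.92
CAD 1,273,234.92 × 12.718 = ZAR 16,193,001.71
ZAR 16,193,001.71 ÷ 0.012810 = KRW 1,264,090,688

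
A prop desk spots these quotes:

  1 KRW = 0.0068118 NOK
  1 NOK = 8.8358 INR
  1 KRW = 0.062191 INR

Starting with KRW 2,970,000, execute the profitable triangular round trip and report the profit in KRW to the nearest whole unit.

Profit: KRW 98,854

Profitable loop is KRW → INR → NOK → KRW:
KRW 2,970,000 × 0.062191 = INR 184,707.27
INR 184,707.27 ÷ 8.8358 = NOK 20,904.42
NOK 20,904.42 ÷ 0.0068118 = KRW 3,068,854
Profit = KRW 3,068,854 − KRW 2,970,000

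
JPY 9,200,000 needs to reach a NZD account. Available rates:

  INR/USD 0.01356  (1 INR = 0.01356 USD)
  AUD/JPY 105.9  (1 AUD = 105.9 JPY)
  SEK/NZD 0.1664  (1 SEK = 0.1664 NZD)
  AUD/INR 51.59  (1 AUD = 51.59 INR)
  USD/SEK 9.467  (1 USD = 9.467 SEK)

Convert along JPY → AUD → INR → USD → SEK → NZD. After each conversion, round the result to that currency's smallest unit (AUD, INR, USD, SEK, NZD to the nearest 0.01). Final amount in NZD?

NZD 95,737.66

JPY 9,200,000 ÷ 105.9 = AUD 86,874.41
AUD 86,874.41 × 51.59 = INR 4,481,850.81
INR 4,481,850.81 × 0.01356 = USD 60,773.90
USD 60,773.90 × 9.467 = SEK 575,346.51
SEK 575,346.51 × 0.1664 = NZD 95,737.66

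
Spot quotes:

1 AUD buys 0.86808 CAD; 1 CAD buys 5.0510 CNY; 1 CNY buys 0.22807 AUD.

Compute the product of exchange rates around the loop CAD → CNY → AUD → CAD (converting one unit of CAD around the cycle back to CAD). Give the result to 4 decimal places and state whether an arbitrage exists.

Around CAD → CNY → AUD → CAD: 1 × 5.0510 × 0.22807 × 0.86808 = 1.000012
Product ≈ 1 (deviation 0.001%, within rounding noise).

1.0000 (no arbitrage)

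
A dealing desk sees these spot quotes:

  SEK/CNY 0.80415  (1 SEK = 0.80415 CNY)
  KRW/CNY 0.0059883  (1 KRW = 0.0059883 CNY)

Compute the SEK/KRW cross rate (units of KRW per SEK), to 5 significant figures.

SEK/KRW = 134.29

1 SEK × 0.80415 = 0.80415 CNY
0.80415 CNY ÷ 0.0059883 = 134.287 KRW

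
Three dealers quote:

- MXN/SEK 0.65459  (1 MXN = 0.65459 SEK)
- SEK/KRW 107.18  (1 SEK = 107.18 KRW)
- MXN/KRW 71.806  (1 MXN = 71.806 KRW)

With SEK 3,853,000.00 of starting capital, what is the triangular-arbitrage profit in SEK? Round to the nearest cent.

Profitable loop is SEK → MXN → KRW → SEK:
SEK 3,853,000.00 ÷ 0.65459 = MXN 5,886,127.19
MXN 5,886,127.19 × 71.806 = KRW 422,659,249
KRW 422,659,249 ÷ 107.18 = SEK 3,943,452.60
Profit = SEK 3,943,452.60 − SEK 3,853,000.00

Profit: SEK 90,452.60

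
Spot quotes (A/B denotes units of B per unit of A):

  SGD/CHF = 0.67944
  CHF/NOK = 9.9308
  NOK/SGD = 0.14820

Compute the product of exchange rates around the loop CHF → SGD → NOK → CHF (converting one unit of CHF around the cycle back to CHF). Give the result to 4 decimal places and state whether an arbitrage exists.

1.0000 (no arbitrage)

Around CHF → SGD → NOK → CHF: 1 ÷ 0.67944 ÷ 0.14820 ÷ 9.9308 = 1.000038
Product ≈ 1 (deviation 0.004%, within rounding noise).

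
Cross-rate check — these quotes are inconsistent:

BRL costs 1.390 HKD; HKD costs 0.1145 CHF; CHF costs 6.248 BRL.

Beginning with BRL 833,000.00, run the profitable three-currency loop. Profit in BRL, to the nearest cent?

Profit: BRL 4,690.70

Profitable loop is BRL → CHF → HKD → BRL:
BRL 833,000.00 ÷ 6.248 = CHF 133,322.66
CHF 133,322.66 ÷ 0.1145 = HKD 1,164,390.07
HKD 1,164,390.07 ÷ 1.390 = BRL 837,690.70
Profit = BRL 837,690.70 − BRL 833,000.00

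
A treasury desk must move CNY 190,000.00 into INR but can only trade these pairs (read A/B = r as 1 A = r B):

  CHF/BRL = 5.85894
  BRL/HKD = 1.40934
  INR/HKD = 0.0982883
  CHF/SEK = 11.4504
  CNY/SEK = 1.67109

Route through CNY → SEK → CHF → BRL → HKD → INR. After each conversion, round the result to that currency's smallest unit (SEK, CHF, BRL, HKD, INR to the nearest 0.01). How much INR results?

CNY 190,000.00 × 1.67109 = SEK 317,507.10
SEK 317,507.10 ÷ 11.4504 = CHF 27,728.91
CHF 27,728.91 × 5.85894 = BRL 162,462.02
BRL 162,462.02 × 1.40934 = HKD 228,964.22
HKD 228,964.22 ÷ 0.0982883 = INR 2,329,516.53

INR 2,329,516.53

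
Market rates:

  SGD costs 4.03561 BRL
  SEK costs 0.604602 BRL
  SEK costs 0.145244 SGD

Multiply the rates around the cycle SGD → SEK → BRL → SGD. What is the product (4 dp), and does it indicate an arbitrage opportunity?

1.0315 (arbitrage exists)

Around SGD → SEK → BRL → SGD: 1 ÷ 0.145244 × 0.604602 ÷ 4.03561 = 1.031483
Product > 1; profitable direction is SGD → SEK → BRL → SGD.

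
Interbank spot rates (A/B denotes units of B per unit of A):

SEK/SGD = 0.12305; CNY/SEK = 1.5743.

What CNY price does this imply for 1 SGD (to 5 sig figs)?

1 SGD ÷ 0.12305 = 8.12678 SEK
8.12678 SEK ÷ 1.5743 = 5.16215 CNY

SGD/CNY = 5.1622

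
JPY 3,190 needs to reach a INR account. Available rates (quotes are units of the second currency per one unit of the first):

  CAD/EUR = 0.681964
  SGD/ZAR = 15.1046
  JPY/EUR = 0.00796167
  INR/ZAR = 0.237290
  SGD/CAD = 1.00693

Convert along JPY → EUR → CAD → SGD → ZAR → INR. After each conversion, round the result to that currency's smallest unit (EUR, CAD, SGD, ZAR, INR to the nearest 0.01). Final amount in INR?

JPY 3,190 × 0.00796167 = EUR 25.40
EUR 25.40 ÷ 0.681964 = CAD 37.25
CAD 37.25 ÷ 1.00693 = SGD 36.99
SGD 36.99 × 15.1046 = ZAR 558.72
ZAR 558.72 ÷ 0.237290 = INR 2,354.59

INR 2,354.59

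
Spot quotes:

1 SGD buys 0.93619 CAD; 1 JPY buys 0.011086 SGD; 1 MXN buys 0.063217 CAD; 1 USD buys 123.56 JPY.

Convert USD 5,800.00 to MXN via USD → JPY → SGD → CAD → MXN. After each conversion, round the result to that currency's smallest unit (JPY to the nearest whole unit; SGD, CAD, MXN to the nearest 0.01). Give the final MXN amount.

USD 5,800.00 × 123.56 = JPY 716,648
JPY 716,648 × 0.011086 = SGD 7,944.76
SGD 7,944.76 × 0.93619 = CAD 7,437.80
CAD 7,437.80 ÷ 0.063217 = MXN 117,655.06

MXN 117,655.06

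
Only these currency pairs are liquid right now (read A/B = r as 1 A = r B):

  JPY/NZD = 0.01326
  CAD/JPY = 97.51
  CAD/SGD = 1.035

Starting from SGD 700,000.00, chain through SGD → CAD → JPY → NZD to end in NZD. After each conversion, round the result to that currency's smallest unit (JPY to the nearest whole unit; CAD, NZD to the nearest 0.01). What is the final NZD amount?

SGD 700,000.00 ÷ 1.035 = CAD 676,328.50
CAD 676,328.50 × 97.51 = JPY 65,948,792
JPY 65,948,792 × 0.01326 = NZD 874,480.98

NZD 874,480.98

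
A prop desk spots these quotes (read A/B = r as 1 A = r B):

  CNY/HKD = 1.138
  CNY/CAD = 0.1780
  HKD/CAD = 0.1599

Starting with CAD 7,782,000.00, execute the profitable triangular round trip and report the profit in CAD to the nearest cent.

Profitable loop is CAD → CNY → HKD → CAD:
CAD 7,782,000.00 ÷ 0.1780 = CNY 43,719,101.12
CNY 43,719,101.12 × 1.138 = HKD 49,752,337.08
HKD 49,752,337.08 × 0.1599 = CAD 7,955,398.70
Profit = CAD 7,955,398.70 − CAD 7,782,000.00

Profit: CAD 173,398.70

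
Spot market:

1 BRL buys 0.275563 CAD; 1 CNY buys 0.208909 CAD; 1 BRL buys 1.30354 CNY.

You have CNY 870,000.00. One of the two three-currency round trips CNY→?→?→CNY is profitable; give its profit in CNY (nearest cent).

Profit: CNY 10,356.64

Profitable loop is CNY → BRL → CAD → CNY:
CNY 870,000.00 ÷ 1.30354 = BRL 667,413.35
BRL 667,413.35 × 0.275563 = CAD 183,914.43
CAD 183,914.43 ÷ 0.208909 = CNY 880,356.64
Profit = CNY 880,356.64 − CNY 870,000.00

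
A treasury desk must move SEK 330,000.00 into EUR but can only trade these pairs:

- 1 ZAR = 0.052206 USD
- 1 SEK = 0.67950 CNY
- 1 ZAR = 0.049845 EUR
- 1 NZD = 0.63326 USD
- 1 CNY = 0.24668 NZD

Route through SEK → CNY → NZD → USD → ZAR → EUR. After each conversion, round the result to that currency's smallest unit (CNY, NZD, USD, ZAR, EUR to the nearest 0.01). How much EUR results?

SEK 330,000.00 × 0.67950 = CNY 224,235.00
CNY 224,235.00 × 0.24668 = NZD 55,314.29
NZD 55,314.29 × 0.63326 = USD 35,028.33
USD 35,028.33 ÷ 0.052206 = ZAR 670,963.68
ZAR 670,963.68 × 0.049845 = EUR 33,444.18

EUR 33,444.18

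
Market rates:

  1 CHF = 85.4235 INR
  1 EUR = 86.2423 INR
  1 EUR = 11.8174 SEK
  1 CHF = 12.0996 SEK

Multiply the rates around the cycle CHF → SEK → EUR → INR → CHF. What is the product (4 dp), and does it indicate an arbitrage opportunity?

Around CHF → SEK → EUR → INR → CHF: 1 × 12.0996 ÷ 11.8174 × 86.2423 ÷ 85.4235 = 1.033694
Product > 1; profitable direction is CHF → SEK → EUR → INR → CHF.

1.0337 (arbitrage exists)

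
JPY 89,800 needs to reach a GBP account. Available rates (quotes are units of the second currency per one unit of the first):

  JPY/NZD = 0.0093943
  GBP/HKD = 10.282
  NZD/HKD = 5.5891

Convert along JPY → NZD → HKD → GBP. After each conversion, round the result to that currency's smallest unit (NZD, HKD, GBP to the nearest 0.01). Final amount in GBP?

GBP 458.57

JPY 89,800 × 0.0093943 = NZD 843.61
NZD 843.61 × 5.5891 = HKD 4,715.02
HKD 4,715.02 ÷ 10.282 = GBP 458.57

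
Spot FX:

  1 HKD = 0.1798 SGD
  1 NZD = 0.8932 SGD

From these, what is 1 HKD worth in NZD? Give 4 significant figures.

1 HKD × 0.1798 = 0.1798 SGD
0.1798 SGD ÷ 0.8932 = 0.201299 NZD

HKD/NZD = 0.2013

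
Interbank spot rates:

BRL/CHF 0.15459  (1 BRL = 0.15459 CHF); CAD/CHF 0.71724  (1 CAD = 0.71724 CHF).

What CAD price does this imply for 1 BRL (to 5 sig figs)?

BRL/CAD = 0.21553

1 BRL × 0.15459 = 0.15459 CHF
0.15459 CHF ÷ 0.71724 = 0.215535 CAD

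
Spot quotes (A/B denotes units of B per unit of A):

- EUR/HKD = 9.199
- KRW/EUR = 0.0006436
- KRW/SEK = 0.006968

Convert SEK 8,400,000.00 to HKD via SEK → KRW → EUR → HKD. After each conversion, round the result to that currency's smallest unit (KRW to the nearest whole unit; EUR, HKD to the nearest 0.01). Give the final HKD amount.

HKD 7,137,198.88

SEK 8,400,000.00 ÷ 0.006968 = KRW 1,205,510,907
KRW 1,205,510,907 × 0.0006436 = EUR 775,866.82
EUR 775,866.82 × 9.199 = HKD 7,137,198.88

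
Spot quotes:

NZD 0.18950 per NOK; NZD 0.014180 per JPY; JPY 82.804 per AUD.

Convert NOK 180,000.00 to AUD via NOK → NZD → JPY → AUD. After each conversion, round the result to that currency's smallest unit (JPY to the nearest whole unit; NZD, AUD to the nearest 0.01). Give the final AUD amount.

AUD 29,050.54

NOK 180,000.00 × 0.18950 = NZD 34,110.00
NZD 34,110.00 ÷ 0.014180 = JPY 2,405,501
JPY 2,405,501 ÷ 82.804 = AUD 29,050.54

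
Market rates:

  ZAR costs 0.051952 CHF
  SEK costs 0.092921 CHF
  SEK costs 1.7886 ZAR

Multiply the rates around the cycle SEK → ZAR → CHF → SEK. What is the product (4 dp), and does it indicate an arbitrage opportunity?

Around SEK → ZAR → CHF → SEK: 1 × 1.7886 × 0.051952 ÷ 0.092921 = 1.000004
Product ≈ 1 (deviation 0.000%, within rounding noise).

1.0000 (no arbitrage)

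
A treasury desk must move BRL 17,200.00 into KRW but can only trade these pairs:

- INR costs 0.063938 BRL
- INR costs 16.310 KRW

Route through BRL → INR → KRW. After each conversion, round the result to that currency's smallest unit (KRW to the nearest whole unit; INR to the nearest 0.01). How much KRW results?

KRW 4,387,563

BRL 17,200.00 ÷ 0.063938 = INR 269,010.60
INR 269,010.60 × 16.310 = KRW 4,387,563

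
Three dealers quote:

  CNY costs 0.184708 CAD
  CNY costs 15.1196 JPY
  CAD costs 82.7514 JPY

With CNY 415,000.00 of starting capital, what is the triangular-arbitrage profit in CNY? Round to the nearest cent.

Profitable loop is CNY → CAD → JPY → CNY:
CNY 415,000.00 × 0.184708 = CAD 76,653.82
CAD 76,653.82 × 82.7514 = JPY 6,343,211
JPY 6,343,211 ÷ 15.1196 = CNY 419,535.63
Profit = CNY 419,535.63 − CNY 415,000.00

Profit: CNY 4,535.63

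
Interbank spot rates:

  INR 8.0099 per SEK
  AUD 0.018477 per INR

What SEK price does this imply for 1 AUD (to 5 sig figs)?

1 AUD ÷ 0.018477 = 54.1213 INR
54.1213 INR ÷ 8.0099 = 6.75681 SEK

AUD/SEK = 6.7568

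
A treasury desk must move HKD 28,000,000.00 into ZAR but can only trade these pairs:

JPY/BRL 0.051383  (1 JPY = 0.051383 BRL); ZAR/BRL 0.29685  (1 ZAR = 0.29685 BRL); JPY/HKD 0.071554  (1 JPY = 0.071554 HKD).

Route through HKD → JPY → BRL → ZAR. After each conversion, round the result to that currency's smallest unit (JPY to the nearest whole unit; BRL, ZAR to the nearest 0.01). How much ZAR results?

ZAR 67,733,968.10

HKD 28,000,000.00 ÷ 0.071554 = JPY 391,312,855
JPY 391,312,855 × 0.051383 = BRL 20,106,828.43
BRL 20,106,828.43 ÷ 0.29685 = ZAR 67,733,968.10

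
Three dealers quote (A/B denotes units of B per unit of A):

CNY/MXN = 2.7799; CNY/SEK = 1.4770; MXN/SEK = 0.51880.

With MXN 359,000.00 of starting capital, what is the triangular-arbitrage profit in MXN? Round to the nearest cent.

Profit: MXN 8,659.51

Profitable loop is MXN → CNY → SEK → MXN:
MXN 359,000.00 ÷ 2.7799 = CNY 129,141.34
CNY 129,141.34 × 1.4770 = SEK 190,741.75
SEK 190,741.75 ÷ 0.51880 = MXN 367,659.51
Profit = MXN 367,659.51 − MXN 359,000.00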